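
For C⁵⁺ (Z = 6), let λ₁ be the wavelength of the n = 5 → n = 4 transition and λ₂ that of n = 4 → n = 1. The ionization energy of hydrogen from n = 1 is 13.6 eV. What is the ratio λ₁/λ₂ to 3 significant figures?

λ ∝ 1/ΔE ∝ 1/(1/n_f² − 1/n_i²), and the Z² and hc factors cancel in the ratio.
λ₁/λ₂ = (1/1² − 1/4²)/(1/4² − 1/5²) = 0.9375/0.02250 = 41.7.

41.7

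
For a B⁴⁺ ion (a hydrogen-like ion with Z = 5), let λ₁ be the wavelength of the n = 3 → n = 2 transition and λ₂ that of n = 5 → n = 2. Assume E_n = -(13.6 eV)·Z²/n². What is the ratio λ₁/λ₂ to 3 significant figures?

1.51

λ ∝ 1/ΔE ∝ 1/(1/n_f² − 1/n_i²), and the Z² and hc factors cancel in the ratio.
λ₁/λ₂ = (1/2² − 1/5²)/(1/2² − 1/3²) = 0.2100/0.1389 = 1.51.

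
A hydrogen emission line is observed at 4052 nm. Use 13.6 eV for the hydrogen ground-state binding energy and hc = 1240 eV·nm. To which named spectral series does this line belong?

Brackett

ΔE = 1240/4052 = 0.3060 eV.
This matches 13.6 × (1/4² − 1/5²), so n_f = 4: the Brackett series.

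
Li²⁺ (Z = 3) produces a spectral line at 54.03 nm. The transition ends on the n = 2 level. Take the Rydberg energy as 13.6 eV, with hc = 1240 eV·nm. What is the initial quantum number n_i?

The photon energy is ΔE = hc/λ = 1240 / 54.03 = 22.95 eV.
With Z = 3, ΔE = 122.4 × (1/n_f² − 1/n_i²), so 1/n_f² − 1/n_i² = 0.1875.
With n_f = 2: 1/n_i² = 1/4 − 0.1875 = 0.06250, so n_i ≈ 4.00.

n_i = 4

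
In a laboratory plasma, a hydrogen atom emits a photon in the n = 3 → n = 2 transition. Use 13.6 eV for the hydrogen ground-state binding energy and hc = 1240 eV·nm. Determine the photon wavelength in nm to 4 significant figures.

656.5 nm

ΔE = 13.60 × (1/2² − 1/3²) = 13.60 × 0.1389 = 1.889 eV.
λ = hc/ΔE = 1240 / 1.889 = 656.5 nm.
This line belongs to the Balmer series.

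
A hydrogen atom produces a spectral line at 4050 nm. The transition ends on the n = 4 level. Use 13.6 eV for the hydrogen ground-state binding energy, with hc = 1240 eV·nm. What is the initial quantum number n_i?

n_i = 5

The photon energy is ΔE = hc/λ = 1240 / 4050 = 0.3062 eV.
With Z = 1, ΔE = 13.60 × (1/n_f² − 1/n_i²), so 1/n_f² − 1/n_i² = 0.02251.
With n_f = 4: 1/n_i² = 1/16 − 0.02251 = 0.03999, so n_i ≈ 5.00.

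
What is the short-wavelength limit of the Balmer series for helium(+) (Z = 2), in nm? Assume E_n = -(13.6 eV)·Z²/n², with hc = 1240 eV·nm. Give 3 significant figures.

The Balmer series has lower level n_f = 2; the series limit corresponds to n_i → ∞.
ΔE_max = 13.6 × 4 / 2² = 13.60 eV.
λ_min = 1240 / 13.60 = 91.2 nm.

91.2 nm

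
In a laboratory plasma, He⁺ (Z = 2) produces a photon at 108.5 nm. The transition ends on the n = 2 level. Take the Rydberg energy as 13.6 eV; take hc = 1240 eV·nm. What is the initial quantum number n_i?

n_i = 5

The photon energy is ΔE = hc/λ = 1240 / 108.5 = 11.43 eV.
With Z = 2, ΔE = 54.40 × (1/n_f² − 1/n_i²), so 1/n_f² − 1/n_i² = 0.2101.
With n_f = 2: 1/n_i² = 1/4 − 0.2101 = 0.03992, so n_i ≈ 5.01.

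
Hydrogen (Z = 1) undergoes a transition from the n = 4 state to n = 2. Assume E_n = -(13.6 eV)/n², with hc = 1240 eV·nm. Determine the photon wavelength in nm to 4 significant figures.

486.3 nm

ΔE = 13.60 × (1/2² − 1/4²) = 13.60 × 0.1875 = 2.550 eV.
λ = hc/ΔE = 1240 / 2.550 = 486.3 nm.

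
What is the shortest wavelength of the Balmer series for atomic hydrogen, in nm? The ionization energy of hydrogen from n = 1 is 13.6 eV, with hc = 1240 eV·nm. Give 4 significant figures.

The Balmer series has lower level n_f = 2; the series limit corresponds to n_i → ∞.
ΔE_max = 13.6 × 1 / 2² = 3.400 eV.
λ_min = 1240 / 3.400 = 364.7 nm.

364.7 nm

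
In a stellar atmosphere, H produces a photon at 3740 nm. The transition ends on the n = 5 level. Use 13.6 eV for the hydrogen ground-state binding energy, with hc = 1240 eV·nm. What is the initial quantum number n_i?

n_i = 8

The photon energy is ΔE = hc/λ = 1240 / 3740 = 0.3316 eV.
With Z = 1, ΔE = 13.60 × (1/n_f² − 1/n_i²), so 1/n_f² − 1/n_i² = 0.02438.
With n_f = 5: 1/n_i² = 1/25 − 0.02438 = 0.01562, so n_i ≈ 8.00.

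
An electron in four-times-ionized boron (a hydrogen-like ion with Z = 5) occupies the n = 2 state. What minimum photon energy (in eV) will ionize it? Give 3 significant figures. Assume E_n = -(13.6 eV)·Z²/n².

E_n = −13.6 Z²/n² = −340.0/n² eV for Z = 5.
E_2 = −340.0/4 = −85.0 eV, so ionization (to E = 0) requires 85.0 eV.

85.0 eV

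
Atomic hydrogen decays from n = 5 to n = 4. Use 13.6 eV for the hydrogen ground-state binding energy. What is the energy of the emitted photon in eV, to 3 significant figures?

0.306 eV

E_5 = −13.60/25 = −0.5440 eV and E_4 = −13.60/16 = −0.8500 eV.
The photon energy is |E_5 − E_4| = 0.306 eV.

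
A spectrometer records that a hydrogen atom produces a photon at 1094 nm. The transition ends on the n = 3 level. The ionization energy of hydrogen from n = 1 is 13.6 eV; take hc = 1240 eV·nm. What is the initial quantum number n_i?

n_i = 6

The photon energy is ΔE = hc/λ = 1240 / 1094 = 1.133 eV.
With Z = 1, ΔE = 13.60 × (1/n_f² − 1/n_i²), so 1/n_f² − 1/n_i² = 0.08334.
With n_f = 3: 1/n_i² = 1/9 − 0.08334 = 0.02777, so n_i ≈ 6.00.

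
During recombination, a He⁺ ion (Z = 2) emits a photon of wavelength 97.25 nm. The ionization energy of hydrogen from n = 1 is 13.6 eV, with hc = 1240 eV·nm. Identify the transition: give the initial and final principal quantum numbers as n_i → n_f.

n_i = 8, n_f = 2

The photon energy is ΔE = hc/λ = 1240 / 97.25 = 12.75 eV.
With Z = 2, ΔE = 54.40 × (1/n_f² − 1/n_i²), so 1/n_f² − 1/n_i² = 0.2344.
Trying n_f = 2 gives 1/n_i² = 0.01561, i.e. n_i ≈ 8; this pair matches.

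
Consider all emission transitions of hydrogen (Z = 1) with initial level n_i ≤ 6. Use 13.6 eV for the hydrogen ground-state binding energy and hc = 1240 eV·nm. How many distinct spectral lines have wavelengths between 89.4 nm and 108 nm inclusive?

4

Enumerate all n_i → n_f pairs with 1 ≤ n_f < n_i ≤ 6 and compute λ = 1240 / [13.6·1·(1/n_f² − 1/n_i²)].
Lines falling in [89.4, 108] nm: 6→1 (93.78 nm), 5→1 (94.98 nm), 4→1 (97.25 nm), 3→1 (102.6 nm).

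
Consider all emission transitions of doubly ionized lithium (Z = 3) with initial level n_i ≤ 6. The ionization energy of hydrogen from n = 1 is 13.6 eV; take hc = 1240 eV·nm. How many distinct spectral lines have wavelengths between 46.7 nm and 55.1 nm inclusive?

Enumerate all n_i → n_f pairs with 1 ≤ n_f < n_i ≤ 6 and compute λ = 1240 / [13.6·9·(1/n_f² − 1/n_i²)].
Lines falling in [46.7, 55.1] nm: 5→2 (48.24 nm), 4→2 (54.03 nm).

2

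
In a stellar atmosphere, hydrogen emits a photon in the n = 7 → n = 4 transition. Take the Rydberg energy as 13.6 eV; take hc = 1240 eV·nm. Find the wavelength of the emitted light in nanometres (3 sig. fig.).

2170 nm

ΔE = 13.60 × (1/4² − 1/7²) = 13.60 × 0.04209 = 0.5724 eV.
λ = hc/ΔE = 1240 / 0.5724 = 2170 nm.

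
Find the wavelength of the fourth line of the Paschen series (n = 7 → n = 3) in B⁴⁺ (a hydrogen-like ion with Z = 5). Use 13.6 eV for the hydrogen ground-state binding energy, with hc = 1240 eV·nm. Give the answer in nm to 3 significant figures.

40.2 nm

The Paschen series terminates on n_f = 3; the fourth line has n_i = 3+4 = 7.
ΔE = 340.0 × (1/3² − 1/7²) = 30.84 eV.
λ = 1240 / 30.84 = 40.2 nm.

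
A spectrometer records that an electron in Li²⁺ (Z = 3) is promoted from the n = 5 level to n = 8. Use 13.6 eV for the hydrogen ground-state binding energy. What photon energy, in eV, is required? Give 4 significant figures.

2.984 eV

The Bohr energies scale as Z², so for Z = 3: E_n = −122.4/n² eV.
E_8 = −122.4/64 = −1.913 eV and E_5 = −122.4/25 = −4.896 eV.
The photon energy is |E_8 − E_5| = 2.984 eV.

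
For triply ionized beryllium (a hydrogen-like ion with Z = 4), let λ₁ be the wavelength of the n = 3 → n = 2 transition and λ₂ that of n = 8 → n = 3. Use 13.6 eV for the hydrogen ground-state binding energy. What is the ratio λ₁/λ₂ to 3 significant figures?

0.688

λ ∝ 1/ΔE ∝ 1/(1/n_f² − 1/n_i²), and the Z² and hc factors cancel in the ratio.
λ₁/λ₂ = (1/3² − 1/8²)/(1/2² − 1/3²) = 0.09549/0.1389 = 0.688.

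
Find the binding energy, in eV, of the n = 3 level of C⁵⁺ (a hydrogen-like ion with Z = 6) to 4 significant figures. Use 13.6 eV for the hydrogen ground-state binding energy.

E_n = −13.6 Z²/n² = −489.6/n² eV for Z = 6.
E_3 = −489.6/9 = −54.40 eV, so ionization (to E = 0) requires 54.40 eV.

54.40 eV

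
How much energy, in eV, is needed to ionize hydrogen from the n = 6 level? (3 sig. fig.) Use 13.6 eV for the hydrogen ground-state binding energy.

0.378 eV

E_6 = −13.60/36 = −0.378 eV, so ionization (to E = 0) requires 0.378 eV.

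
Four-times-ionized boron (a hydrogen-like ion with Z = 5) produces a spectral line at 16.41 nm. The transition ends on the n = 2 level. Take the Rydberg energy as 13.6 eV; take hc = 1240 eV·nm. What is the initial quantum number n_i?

The photon energy is ΔE = hc/λ = 1240 / 16.41 = 75.56 eV.
With Z = 5, ΔE = 340.0 × (1/n_f² − 1/n_i²), so 1/n_f² − 1/n_i² = 0.2222.
With n_f = 2: 1/n_i² = 1/4 − 0.2222 = 0.02775, so n_i ≈ 6.00.

n_i = 6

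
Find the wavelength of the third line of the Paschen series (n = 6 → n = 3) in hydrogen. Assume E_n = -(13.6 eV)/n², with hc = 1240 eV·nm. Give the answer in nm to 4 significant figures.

1094 nm

The Paschen series terminates on n_f = 3; the third line has n_i = 3+3 = 6.
ΔE = 13.60 × (1/3² − 1/6²) = 1.133 eV.
λ = 1240 / 1.133 = 1094 nm.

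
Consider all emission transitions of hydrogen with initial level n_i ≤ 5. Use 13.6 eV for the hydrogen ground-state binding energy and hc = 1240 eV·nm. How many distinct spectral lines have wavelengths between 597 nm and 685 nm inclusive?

1

Enumerate all n_i → n_f pairs with 1 ≤ n_f < n_i ≤ 5 and compute λ = 1240 / [13.6·1·(1/n_f² − 1/n_i²)].
Lines falling in [597, 685] nm: 3→2 (656.5 nm).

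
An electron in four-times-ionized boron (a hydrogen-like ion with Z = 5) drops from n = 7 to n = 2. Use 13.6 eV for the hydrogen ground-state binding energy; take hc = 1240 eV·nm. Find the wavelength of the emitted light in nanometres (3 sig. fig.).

For Z = 5 the level energies scale as Z², so the effective Rydberg energy is 13.6 × 25 = 340.0 eV.
ΔE = 340.0 × (1/2² − 1/7²) = 340.0 × 0.2296 = 78.06 eV.
λ = hc/ΔE = 1240 / 78.06 = 15.9 nm.

15.9 nm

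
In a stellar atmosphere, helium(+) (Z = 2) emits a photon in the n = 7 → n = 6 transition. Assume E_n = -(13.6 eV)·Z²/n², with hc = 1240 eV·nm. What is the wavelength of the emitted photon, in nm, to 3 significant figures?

For Z = 2 the level energies scale as Z², so the effective Rydberg energy is 13.6 × 4 = 54.40 eV.
ΔE = 54.40 × (1/6² − 1/7²) = 54.40 × 0.007370 = 0.4009 eV.
λ = hc/ΔE = 1240 / 0.4009 = 3090 nm.

3090 nm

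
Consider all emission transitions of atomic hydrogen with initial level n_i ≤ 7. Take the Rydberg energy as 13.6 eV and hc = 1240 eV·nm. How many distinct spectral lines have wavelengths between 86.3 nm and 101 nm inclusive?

4

Enumerate all n_i → n_f pairs with 1 ≤ n_f < n_i ≤ 7 and compute λ = 1240 / [13.6·1·(1/n_f² − 1/n_i²)].
Lines falling in [86.3, 101] nm: 7→1 (93.08 nm), 6→1 (93.78 nm), 5→1 (94.98 nm), 4→1 (97.25 nm).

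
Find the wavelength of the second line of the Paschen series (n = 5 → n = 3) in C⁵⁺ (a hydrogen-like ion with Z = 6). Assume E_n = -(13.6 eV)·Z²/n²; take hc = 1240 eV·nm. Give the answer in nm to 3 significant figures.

The Paschen series terminates on n_f = 3; the second line has n_i = 3+2 = 5.
ΔE = 489.6 × (1/3² − 1/5²) = 34.82 eV.
λ = 1240 / 34.82 = 35.6 nm.

35.6 nm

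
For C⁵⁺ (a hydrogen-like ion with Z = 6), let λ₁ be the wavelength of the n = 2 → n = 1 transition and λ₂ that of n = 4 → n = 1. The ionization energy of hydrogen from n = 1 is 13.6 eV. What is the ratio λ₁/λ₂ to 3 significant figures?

1.25

λ ∝ 1/ΔE ∝ 1/(1/n_f² − 1/n_i²), and the Z² and hc factors cancel in the ratio.
λ₁/λ₂ = (1/1² − 1/4²)/(1/1² − 1/2²) = 0.9375/0.7500 = 1.25.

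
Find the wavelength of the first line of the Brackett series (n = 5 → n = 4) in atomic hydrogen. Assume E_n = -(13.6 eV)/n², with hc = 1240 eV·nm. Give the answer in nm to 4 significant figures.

The Brackett series terminates on n_f = 4; the first line has n_i = 4+1 = 5.
ΔE = 13.60 × (1/4² − 1/5²) = 0.3060 eV.
λ = 1240 / 0.3060 = 4052 nm.

4052 nm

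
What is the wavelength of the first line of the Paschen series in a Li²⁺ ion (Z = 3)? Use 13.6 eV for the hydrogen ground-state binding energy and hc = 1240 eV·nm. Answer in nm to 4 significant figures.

The Paschen series terminates on n_f = 3; the first line has n_i = 3+1 = 4.
ΔE = 122.4 × (1/3² − 1/4²) = 5.950 eV.
λ = 1240 / 5.950 = 208.4 nm.

208.4 nm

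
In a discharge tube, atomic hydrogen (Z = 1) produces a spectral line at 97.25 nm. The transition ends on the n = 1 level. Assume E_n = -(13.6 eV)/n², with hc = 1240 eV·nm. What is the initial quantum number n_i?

The photon energy is ΔE = hc/λ = 1240 / 97.25 = 12.75 eV.
With Z = 1, ΔE = 13.60 × (1/n_f² − 1/n_i²), so 1/n_f² − 1/n_i² = 0.9375.
With n_f = 1: 1/n_i² = 1/1 − 0.9375 = 0.06245, so n_i ≈ 4.00.

n_i = 4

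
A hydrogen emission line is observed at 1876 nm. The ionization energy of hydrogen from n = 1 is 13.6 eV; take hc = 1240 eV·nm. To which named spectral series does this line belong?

Paschen

ΔE = 1240/1876 = 0.6610 eV.
This matches 13.6 × (1/3² − 1/4²), so n_f = 3: the Paschen series.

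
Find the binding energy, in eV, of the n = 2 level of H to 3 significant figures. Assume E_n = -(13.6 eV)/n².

E_2 = −13.60/4 = −3.40 eV, so ionization (to E = 0) requires 3.40 eV.

3.40 eV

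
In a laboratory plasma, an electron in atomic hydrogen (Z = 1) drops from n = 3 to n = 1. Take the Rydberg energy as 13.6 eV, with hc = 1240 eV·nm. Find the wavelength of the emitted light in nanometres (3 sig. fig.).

103 nm

ΔE = 13.60 × (1/1² − 1/3²) = 13.60 × 0.8889 = 12.09 eV.
λ = hc/ΔE = 1240 / 12.09 = 103 nm.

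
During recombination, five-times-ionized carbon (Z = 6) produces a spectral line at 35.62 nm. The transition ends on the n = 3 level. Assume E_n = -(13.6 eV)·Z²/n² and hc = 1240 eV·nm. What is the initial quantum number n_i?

The photon energy is ΔE = hc/λ = 1240 / 35.62 = 34.81 eV.
With Z = 6, ΔE = 489.6 × (1/n_f² − 1/n_i²), so 1/n_f² − 1/n_i² = 0.07110.
With n_f = 3: 1/n_i² = 1/9 − 0.07110 = 0.04001, so n_i ≈ 5.00.

n_i = 5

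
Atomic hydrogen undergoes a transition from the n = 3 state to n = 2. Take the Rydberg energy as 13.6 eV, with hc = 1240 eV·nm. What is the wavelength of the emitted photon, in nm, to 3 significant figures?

ΔE = 13.60 × (1/2² − 1/3²) = 13.60 × 0.1389 = 1.889 eV.
λ = hc/ΔE = 1240 / 1.889 = 656 nm.
This line belongs to the Balmer series.

656 nm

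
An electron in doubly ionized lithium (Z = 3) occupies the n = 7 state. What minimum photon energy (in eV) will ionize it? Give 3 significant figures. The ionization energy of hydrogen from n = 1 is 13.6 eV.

E_n = −13.6 Z²/n² = −122.4/n² eV for Z = 3.
E_7 = −122.4/49 = −2.50 eV, so ionization (to E = 0) requires 2.50 eV.

2.50 eV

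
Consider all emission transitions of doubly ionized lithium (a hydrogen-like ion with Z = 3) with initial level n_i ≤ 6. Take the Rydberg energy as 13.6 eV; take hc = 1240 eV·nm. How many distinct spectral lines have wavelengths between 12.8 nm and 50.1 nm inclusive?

3

Enumerate all n_i → n_f pairs with 1 ≤ n_f < n_i ≤ 6 and compute λ = 1240 / [13.6·9·(1/n_f² − 1/n_i²)].
Lines falling in [12.8, 50.1] nm: 2→1 (13.51 nm), 6→2 (45.59 nm), 5→2 (48.24 nm).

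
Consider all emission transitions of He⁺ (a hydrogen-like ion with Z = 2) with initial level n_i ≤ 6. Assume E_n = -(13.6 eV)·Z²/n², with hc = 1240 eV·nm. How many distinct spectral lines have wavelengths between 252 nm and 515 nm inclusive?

3

Enumerate all n_i → n_f pairs with 1 ≤ n_f < n_i ≤ 6 and compute λ = 1240 / [13.6·4·(1/n_f² − 1/n_i²)].
Lines falling in [252, 515] nm: 6→3 (273.5 nm), 5→3 (320.5 nm), 4→3 (468.9 nm).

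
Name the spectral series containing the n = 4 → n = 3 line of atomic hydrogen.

Paschen

The series is set by the lower level: n_f = 3 is the Paschen series.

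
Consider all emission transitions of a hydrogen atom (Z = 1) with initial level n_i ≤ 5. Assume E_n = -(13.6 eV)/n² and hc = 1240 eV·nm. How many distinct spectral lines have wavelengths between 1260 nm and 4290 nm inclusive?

Enumerate all n_i → n_f pairs with 1 ≤ n_f < n_i ≤ 5 and compute λ = 1240 / [13.6·1·(1/n_f² − 1/n_i²)].
Lines falling in [1260, 4290] nm: 5→3 (1282 nm), 4→3 (1876 nm), 5→4 (4052 nm).

3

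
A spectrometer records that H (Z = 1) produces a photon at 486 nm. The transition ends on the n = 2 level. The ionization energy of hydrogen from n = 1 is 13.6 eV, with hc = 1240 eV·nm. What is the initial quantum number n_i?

The photon energy is ΔE = hc/λ = 1240 / 486 = 2.551 eV.
With Z = 1, ΔE = 13.60 × (1/n_f² − 1/n_i²), so 1/n_f² − 1/n_i² = 0.1876.
With n_f = 2: 1/n_i² = 1/4 − 0.1876 = 0.06239, so n_i ≈ 4.00.

n_i = 4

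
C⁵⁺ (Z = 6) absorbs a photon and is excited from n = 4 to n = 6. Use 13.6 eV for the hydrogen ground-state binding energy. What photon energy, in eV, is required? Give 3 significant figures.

17.0 eV

The Bohr energies scale as Z², so for Z = 6: E_n = −489.6/n² eV.
E_6 = −489.6/36 = −13.60 eV and E_4 = −489.6/16 = −30.60 eV.
The photon energy is |E_6 − E_4| = 17.0 eV.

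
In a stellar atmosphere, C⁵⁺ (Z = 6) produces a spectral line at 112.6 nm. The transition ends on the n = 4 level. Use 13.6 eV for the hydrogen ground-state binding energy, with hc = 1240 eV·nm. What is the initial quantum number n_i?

n_i = 5

The photon energy is ΔE = hc/λ = 1240 / 112.6 = 11.01 eV.
With Z = 6, ΔE = 489.6 × (1/n_f² − 1/n_i²), so 1/n_f² − 1/n_i² = 0.02249.
With n_f = 4: 1/n_i² = 1/16 − 0.02249 = 0.04001, so n_i ≈ 5.00.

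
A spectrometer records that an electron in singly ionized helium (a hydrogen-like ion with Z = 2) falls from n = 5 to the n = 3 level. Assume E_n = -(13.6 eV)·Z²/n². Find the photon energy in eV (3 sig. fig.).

The Bohr energies scale as Z², so for Z = 2: E_n = −54.40/n² eV.
E_5 = −54.40/25 = −2.176 eV and E_3 = −54.40/9 = −6.044 eV.
The photon energy is |E_5 − E_3| = 3.87 eV.

3.87 eV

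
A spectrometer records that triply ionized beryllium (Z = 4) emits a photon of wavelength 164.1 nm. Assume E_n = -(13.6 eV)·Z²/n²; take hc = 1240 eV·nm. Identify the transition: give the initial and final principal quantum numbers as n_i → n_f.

The photon energy is ΔE = hc/λ = 1240 / 164.1 = 7.556 eV.
With Z = 4, ΔE = 217.6 × (1/n_f² − 1/n_i²), so 1/n_f² − 1/n_i² = 0.03473.
Trying n_f = 4 gives 1/n_i² = 0.02777, i.e. n_i ≈ 6; this pair matches.

n_i = 6, n_f = 4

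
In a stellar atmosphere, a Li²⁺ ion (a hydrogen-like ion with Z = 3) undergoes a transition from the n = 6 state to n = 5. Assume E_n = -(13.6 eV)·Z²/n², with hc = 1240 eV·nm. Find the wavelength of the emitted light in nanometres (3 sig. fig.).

For Z = 3 the level energies scale as Z², so the effective Rydberg energy is 13.6 × 9 = 122.4 eV.
ΔE = 122.4 × (1/5² − 1/6²) = 122.4 × 0.01222 = 1.496 eV.
λ = hc/ΔE = 1240 / 1.496 = 829 nm.

829 nm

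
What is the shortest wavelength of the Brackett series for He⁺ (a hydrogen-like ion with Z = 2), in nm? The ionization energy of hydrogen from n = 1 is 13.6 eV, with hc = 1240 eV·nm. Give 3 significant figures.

365 nm

The Brackett series has lower level n_f = 4; the series limit corresponds to n_i → ∞.
ΔE_max = 13.6 × 4 / 4² = 3.400 eV.
λ_min = 1240 / 3.400 = 365 nm.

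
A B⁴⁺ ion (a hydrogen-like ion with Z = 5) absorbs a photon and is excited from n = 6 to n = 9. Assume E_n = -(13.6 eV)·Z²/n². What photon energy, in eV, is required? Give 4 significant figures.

5.247 eV

The Bohr energies scale as Z², so for Z = 5: E_n = −340.0/n² eV.
E_9 = −340.0/81 = −4.198 eV and E_6 = −340.0/36 = −9.444 eV.
The photon energy is |E_9 − E_6| = 5.247 eV.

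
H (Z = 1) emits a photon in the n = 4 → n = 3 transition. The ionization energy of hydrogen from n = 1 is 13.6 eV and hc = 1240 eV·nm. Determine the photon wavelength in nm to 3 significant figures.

ΔE = 13.60 × (1/3² − 1/4²) = 13.60 × 0.04861 = 0.6611 eV.
λ = hc/ΔE = 1240 / 0.6611 = 1880 nm.

1880 nm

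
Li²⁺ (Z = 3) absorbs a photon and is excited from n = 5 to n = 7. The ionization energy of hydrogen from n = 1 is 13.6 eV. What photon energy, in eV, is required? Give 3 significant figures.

The Bohr energies scale as Z², so for Z = 3: E_n = −122.4/n² eV.
E_7 = −122.4/49 = −2.498 eV and E_5 = −122.4/25 = −4.896 eV.
The photon energy is |E_7 − E_5| = 2.40 eV.

2.40 eV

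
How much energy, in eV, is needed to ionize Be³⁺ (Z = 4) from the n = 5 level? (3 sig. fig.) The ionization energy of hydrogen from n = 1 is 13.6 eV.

E_n = −13.6 Z²/n² = −217.6/n² eV for Z = 4.
E_5 = −217.6/25 = −8.70 eV, so ionization (to E = 0) requires 8.70 eV.

8.70 eV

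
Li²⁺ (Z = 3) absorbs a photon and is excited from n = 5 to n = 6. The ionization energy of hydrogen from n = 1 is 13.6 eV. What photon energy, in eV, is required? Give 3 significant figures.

1.50 eV

The Bohr energies scale as Z², so for Z = 3: E_n = −122.4/n² eV.
E_6 = −122.4/36 = −3.400 eV and E_5 = −122.4/25 = −4.896 eV.
The photon energy is |E_6 − E_5| = 1.50 eV.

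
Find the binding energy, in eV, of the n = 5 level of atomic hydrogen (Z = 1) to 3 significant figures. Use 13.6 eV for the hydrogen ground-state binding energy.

0.544 eV

E_5 = −13.60/25 = −0.544 eV, so ionization (to E = 0) requires 0.544 eV.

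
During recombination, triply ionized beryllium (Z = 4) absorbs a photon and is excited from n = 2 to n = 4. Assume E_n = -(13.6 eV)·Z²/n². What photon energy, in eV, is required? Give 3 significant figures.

The Bohr energies scale as Z², so for Z = 4: E_n = −217.6/n² eV.
E_4 = −217.6/16 = −13.60 eV and E_2 = −217.6/4 = −54.40 eV.
The photon energy is |E_4 − E_2| = 40.8 eV.

40.8 eV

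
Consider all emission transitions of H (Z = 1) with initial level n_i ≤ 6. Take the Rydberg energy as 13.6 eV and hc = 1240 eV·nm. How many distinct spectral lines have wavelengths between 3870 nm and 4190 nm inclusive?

1

Enumerate all n_i → n_f pairs with 1 ≤ n_f < n_i ≤ 6 and compute λ = 1240 / [13.6·1·(1/n_f² − 1/n_i²)].
Lines falling in [3870, 4190] nm: 5→4 (4052 nm).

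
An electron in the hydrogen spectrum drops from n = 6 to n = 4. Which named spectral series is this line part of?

The series is set by the lower level: n_f = 4 is the Brackett series.

Brackett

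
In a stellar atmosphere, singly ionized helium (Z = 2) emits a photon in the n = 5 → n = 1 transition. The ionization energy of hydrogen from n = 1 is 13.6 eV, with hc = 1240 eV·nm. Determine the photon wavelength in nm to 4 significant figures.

23.74 nm

For Z = 2 the level energies scale as Z², so the effective Rydberg energy is 13.6 × 4 = 54.40 eV.
ΔE = 54.40 × (1/1² − 1/5²) = 54.40 × 0.9600 = 52.22 eV.
λ = hc/ΔE = 1240 / 52.22 = 23.74 nm.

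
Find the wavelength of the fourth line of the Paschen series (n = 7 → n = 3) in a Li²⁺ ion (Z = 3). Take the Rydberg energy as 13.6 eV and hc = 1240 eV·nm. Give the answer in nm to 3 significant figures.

The Paschen series terminates on n_f = 3; the fourth line has n_i = 3+4 = 7.
ΔE = 122.4 × (1/3² − 1/7²) = 11.10 eV.
λ = 1240 / 11.10 = 112 nm.

112 nm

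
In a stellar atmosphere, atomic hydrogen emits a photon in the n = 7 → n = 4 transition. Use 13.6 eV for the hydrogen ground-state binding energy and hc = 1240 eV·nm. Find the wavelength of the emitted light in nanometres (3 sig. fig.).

2170 nm

ΔE = 13.60 × (1/4² − 1/7²) = 13.60 × 0.04209 = 0.5724 eV.
λ = hc/ΔE = 1240 / 0.5724 = 2170 nm.
This line belongs to the Brackett series.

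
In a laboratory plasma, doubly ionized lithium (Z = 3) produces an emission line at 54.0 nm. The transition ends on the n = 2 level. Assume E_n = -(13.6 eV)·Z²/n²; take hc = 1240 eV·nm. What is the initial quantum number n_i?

n_i = 4

The photon energy is ΔE = hc/λ = 1240 / 54.0 = 22.96 eV.
With Z = 3, ΔE = 122.4 × (1/n_f² − 1/n_i²), so 1/n_f² − 1/n_i² = 0.1876.
With n_f = 2: 1/n_i² = 1/4 − 0.1876 = 0.06239, so n_i ≈ 4.00.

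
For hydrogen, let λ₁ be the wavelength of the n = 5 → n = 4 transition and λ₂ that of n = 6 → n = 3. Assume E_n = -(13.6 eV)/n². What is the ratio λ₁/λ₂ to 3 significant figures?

λ ∝ 1/ΔE ∝ 1/(1/n_f² − 1/n_i²), and the Z² and hc factors cancel in the ratio.
λ₁/λ₂ = (1/3² − 1/6²)/(1/4² − 1/5²) = 0.08333/0.02250 = 3.70.

3.70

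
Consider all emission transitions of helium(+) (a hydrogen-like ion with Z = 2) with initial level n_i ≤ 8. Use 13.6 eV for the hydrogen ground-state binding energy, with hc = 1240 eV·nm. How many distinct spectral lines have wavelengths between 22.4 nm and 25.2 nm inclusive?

Enumerate all n_i → n_f pairs with 1 ≤ n_f < n_i ≤ 8 and compute λ = 1240 / [13.6·4·(1/n_f² − 1/n_i²)].
Lines falling in [22.4, 25.2] nm: 8→1 (23.16 nm), 7→1 (23.27 nm), 6→1 (23.45 nm), 5→1 (23.74 nm), 4→1 (24.31 nm).

5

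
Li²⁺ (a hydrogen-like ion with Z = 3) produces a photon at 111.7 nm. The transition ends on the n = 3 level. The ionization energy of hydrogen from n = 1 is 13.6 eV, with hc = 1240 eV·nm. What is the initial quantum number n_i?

The photon energy is ΔE = hc/λ = 1240 / 111.7 = 11.10 eV.
With Z = 3, ΔE = 122.4 × (1/n_f² − 1/n_i²), so 1/n_f² − 1/n_i² = 0.09070.
With n_f = 3: 1/n_i² = 1/9 − 0.09070 = 0.02042, so n_i ≈ 7.00.

n_i = 7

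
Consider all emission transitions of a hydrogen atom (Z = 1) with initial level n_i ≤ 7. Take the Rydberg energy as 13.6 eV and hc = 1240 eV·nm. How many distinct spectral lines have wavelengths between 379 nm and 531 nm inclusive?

Enumerate all n_i → n_f pairs with 1 ≤ n_f < n_i ≤ 7 and compute λ = 1240 / [13.6·1·(1/n_f² − 1/n_i²)].
Lines falling in [379, 531] nm: 7→2 (397.1 nm), 6→2 (410.3 nm), 5→2 (434.2 nm), 4→2 (486.3 nm).

4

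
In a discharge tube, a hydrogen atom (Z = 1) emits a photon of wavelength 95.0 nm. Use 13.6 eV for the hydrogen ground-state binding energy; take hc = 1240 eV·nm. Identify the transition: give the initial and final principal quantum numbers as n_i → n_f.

n_i = 5, n_f = 1

The photon energy is ΔE = hc/λ = 1240 / 95.0 = 13.05 eV.
With Z = 1, ΔE = 13.60 × (1/n_f² − 1/n_i²), so 1/n_f² − 1/n_i² = 0.9598.
Trying n_f = 1 gives 1/n_i² = 0.04025, i.e. n_i ≈ 5; this pair matches.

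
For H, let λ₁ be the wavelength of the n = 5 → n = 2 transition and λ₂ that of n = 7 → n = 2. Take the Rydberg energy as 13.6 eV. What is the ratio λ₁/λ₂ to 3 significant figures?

1.09

λ ∝ 1/ΔE ∝ 1/(1/n_f² − 1/n_i²), and the Z² and hc factors cancel in the ratio.
λ₁/λ₂ = (1/2² − 1/7²)/(1/2² − 1/5²) = 0.2296/0.2100 = 1.09.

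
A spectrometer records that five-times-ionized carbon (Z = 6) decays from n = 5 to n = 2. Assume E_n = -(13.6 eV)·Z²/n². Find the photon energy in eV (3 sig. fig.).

The Bohr energies scale as Z², so for Z = 6: E_n = −489.6/n² eV.
E_5 = −489.6/25 = −19.58 eV and E_2 = −489.6/4 = −122.4 eV.
The photon energy is |E_5 − E_2| = 103 eV.

103 eV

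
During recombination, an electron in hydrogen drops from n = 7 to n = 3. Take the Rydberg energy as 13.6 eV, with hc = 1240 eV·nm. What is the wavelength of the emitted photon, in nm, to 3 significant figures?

1010 nm

ΔE = 13.60 × (1/3² − 1/7²) = 13.60 × 0.09070 = 1.234 eV.
λ = hc/ΔE = 1240 / 1.234 = 1010 nm.
This line belongs to the Paschen series.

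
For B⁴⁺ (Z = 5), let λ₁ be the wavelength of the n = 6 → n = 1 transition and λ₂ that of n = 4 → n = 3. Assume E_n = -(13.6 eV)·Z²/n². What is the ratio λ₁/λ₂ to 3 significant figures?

λ ∝ 1/ΔE ∝ 1/(1/n_f² − 1/n_i²), and the Z² and hc factors cancel in the ratio.
λ₁/λ₂ = (1/3² − 1/4²)/(1/1² − 1/6²) = 0.04861/0.9722 = 0.0500.

0.0500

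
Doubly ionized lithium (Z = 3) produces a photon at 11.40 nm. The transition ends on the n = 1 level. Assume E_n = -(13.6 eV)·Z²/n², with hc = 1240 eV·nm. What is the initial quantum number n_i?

n_i = 3

The photon energy is ΔE = hc/λ = 1240 / 11.40 = 108.8 eV.
With Z = 3, ΔE = 122.4 × (1/n_f² − 1/n_i²), so 1/n_f² − 1/n_i² = 0.8887.
With n_f = 1: 1/n_i² = 1/1 − 0.8887 = 0.1113, so n_i ≈ 3.00.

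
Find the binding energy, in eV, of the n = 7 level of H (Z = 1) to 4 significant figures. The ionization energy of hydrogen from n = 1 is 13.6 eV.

0.2776 eV

E_7 = −13.60/49 = −0.2776 eV, so ionization (to E = 0) requires 0.2776 eV.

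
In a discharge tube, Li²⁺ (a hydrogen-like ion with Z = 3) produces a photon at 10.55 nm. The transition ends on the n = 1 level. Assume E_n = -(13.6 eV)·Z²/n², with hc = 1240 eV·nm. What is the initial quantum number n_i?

n_i = 5

The photon energy is ΔE = hc/λ = 1240 / 10.55 = 117.5 eV.
With Z = 3, ΔE = 122.4 × (1/n_f² − 1/n_i²), so 1/n_f² − 1/n_i² = 0.9603.
With n_f = 1: 1/n_i² = 1/1 − 0.9603 = 0.03974, so n_i ≈ 5.02.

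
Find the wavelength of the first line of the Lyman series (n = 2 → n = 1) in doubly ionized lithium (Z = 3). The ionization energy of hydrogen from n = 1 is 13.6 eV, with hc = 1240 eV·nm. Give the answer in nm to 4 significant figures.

13.51 nm

The Lyman series terminates on n_f = 1; the first line has n_i = 1+1 = 2.
ΔE = 122.4 × (1/1² − 1/2²) = 91.80 eV.
λ = 1240 / 91.80 = 13.51 nm.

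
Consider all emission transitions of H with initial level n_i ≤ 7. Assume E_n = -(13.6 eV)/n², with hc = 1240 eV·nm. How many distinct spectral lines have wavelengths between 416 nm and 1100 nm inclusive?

Enumerate all n_i → n_f pairs with 1 ≤ n_f < n_i ≤ 7 and compute λ = 1240 / [13.6·1·(1/n_f² − 1/n_i²)].
Lines falling in [416, 1100] nm: 5→2 (434.2 nm), 4→2 (486.3 nm), 3→2 (656.5 nm), 7→3 (1005 nm), 6→3 (1094 nm).

5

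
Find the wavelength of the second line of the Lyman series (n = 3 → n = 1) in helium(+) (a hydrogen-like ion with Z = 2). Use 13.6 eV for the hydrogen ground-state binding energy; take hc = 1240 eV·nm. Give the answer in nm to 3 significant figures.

The Lyman series terminates on n_f = 1; the second line has n_i = 1+2 = 3.
ΔE = 54.40 × (1/1² − 1/3²) = 48.36 eV.
λ = 1240 / 48.36 = 25.6 nm.

25.6 nm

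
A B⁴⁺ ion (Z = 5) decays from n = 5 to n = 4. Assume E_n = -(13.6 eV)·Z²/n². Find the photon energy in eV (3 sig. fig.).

The Bohr energies scale as Z², so for Z = 5: E_n = −340.0/n² eV.
E_5 = −340.0/25 = −13.60 eV and E_4 = −340.0/16 = −21.25 eV.
The photon energy is |E_5 − E_4| = 7.65 eV.

7.65 eV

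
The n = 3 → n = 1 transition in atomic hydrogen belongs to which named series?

Lyman

The series is set by the lower level: n_f = 1 is the Lyman series.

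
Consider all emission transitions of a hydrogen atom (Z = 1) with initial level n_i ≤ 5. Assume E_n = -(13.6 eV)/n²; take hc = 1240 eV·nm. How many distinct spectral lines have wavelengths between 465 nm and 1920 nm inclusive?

Enumerate all n_i → n_f pairs with 1 ≤ n_f < n_i ≤ 5 and compute λ = 1240 / [13.6·1·(1/n_f² − 1/n_i²)].
Lines falling in [465, 1920] nm: 4→2 (486.3 nm), 3→2 (656.5 nm), 5→3 (1282 nm), 4→3 (1876 nm).

4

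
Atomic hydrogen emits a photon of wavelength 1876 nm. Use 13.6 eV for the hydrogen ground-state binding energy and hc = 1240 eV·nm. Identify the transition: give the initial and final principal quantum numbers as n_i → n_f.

The photon energy is ΔE = hc/λ = 1240 / 1876 = 0.6610 eV.
With Z = 1, ΔE = 13.60 × (1/n_f² − 1/n_i²), so 1/n_f² − 1/n_i² = 0.04860.
Trying n_f = 3 gives 1/n_i² = 0.06251, i.e. n_i ≈ 4; this pair matches.

n_i = 4, n_f = 3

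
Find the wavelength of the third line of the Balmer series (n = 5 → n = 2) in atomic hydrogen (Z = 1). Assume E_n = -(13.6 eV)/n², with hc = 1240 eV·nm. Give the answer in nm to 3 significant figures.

The Balmer series terminates on n_f = 2; the third line has n_i = 2+3 = 5.
ΔE = 13.60 × (1/2² − 1/5²) = 2.856 eV.
λ = 1240 / 2.856 = 434 nm.

434 nm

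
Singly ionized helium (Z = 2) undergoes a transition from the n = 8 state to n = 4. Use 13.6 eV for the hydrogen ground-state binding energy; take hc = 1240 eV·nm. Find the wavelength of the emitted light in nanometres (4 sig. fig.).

486.3 nm

For Z = 2 the level energies scale as Z², so the effective Rydberg energy is 13.6 × 4 = 54.40 eV.
ΔE = 54.40 × (1/4² − 1/8²) = 54.40 × 0.04688 = 2.550 eV.
λ = hc/ΔE = 1240 / 2.550 = 486.3 nm.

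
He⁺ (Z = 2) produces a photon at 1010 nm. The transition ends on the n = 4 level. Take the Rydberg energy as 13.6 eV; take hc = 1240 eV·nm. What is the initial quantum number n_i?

The photon energy is ΔE = hc/λ = 1240 / 1010 = 1.228 eV.
With Z = 2, ΔE = 54.40 × (1/n_f² − 1/n_i²), so 1/n_f² − 1/n_i² = 0.02257.
With n_f = 4: 1/n_i² = 1/16 − 0.02257 = 0.03993, so n_i ≈ 5.00.

n_i = 5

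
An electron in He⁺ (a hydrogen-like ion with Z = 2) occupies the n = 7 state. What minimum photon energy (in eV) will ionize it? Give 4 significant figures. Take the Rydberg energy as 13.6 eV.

E_n = −13.6 Z²/n² = −54.40/n² eV for Z = 2.
E_7 = −54.40/49 = −1.110 eV, so ionization (to E = 0) requires 1.110 eV.

1.110 eV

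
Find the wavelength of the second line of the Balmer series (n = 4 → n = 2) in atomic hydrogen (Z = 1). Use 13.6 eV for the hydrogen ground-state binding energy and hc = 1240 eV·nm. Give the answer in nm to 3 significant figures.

486 nm

The Balmer series terminates on n_f = 2; the second line has n_i = 2+2 = 4.
ΔE = 13.60 × (1/2² − 1/4²) = 2.550 eV.
λ = 1240 / 2.550 = 486 nm.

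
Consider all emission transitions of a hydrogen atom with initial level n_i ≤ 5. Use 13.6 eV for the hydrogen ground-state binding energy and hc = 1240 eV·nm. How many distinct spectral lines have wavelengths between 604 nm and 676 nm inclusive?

1

Enumerate all n_i → n_f pairs with 1 ≤ n_f < n_i ≤ 5 and compute λ = 1240 / [13.6·1·(1/n_f² − 1/n_i²)].
Lines falling in [604, 676] nm: 3→2 (656.5 nm).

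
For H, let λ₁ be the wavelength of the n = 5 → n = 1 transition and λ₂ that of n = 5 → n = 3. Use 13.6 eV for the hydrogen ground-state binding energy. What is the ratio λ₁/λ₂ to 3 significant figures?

λ ∝ 1/ΔE ∝ 1/(1/n_f² − 1/n_i²), and the Z² and hc factors cancel in the ratio.
λ₁/λ₂ = (1/3² − 1/5²)/(1/1² − 1/5²) = 0.07111/0.9600 = 0.0741.

0.0741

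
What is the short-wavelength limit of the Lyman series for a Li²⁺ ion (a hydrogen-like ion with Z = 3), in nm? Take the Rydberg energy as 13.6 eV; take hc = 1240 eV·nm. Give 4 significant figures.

10.13 nm

The Lyman series has lower level n_f = 1; the series limit corresponds to n_i → ∞.
ΔE_max = 13.6 × 9 / 1² = 122.4 eV.
λ_min = 1240 / 122.4 = 10.13 nm.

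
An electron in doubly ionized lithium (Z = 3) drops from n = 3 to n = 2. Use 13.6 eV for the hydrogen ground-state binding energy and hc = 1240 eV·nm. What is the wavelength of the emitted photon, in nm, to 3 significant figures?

For Z = 3 the level energies scale as Z², so the effective Rydberg energy is 13.6 × 9 = 122.4 eV.
ΔE = 122.4 × (1/2² − 1/3²) = 122.4 × 0.1389 = 17.00 eV.
λ = hc/ΔE = 1240 / 17.00 = 72.9 nm.

72.9 nm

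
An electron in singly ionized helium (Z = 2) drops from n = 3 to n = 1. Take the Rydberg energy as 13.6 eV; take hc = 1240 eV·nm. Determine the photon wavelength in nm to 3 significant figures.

25.6 nm

For Z = 2 the level energies scale as Z², so the effective Rydberg energy is 13.6 × 4 = 54.40 eV.
ΔE = 54.40 × (1/1² − 1/3²) = 54.40 × 0.8889 = 48.36 eV.
λ = hc/ΔE = 1240 / 48.36 = 25.6 nm.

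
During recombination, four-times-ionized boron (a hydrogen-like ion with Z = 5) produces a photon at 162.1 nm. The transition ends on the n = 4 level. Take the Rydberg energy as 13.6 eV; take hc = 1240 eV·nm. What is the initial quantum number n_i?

n_i = 5

The photon energy is ΔE = hc/λ = 1240 / 162.1 = 7.650 eV.
With Z = 5, ΔE = 340.0 × (1/n_f² − 1/n_i²), so 1/n_f² − 1/n_i² = 0.02250.
With n_f = 4: 1/n_i² = 1/16 − 0.02250 = 0.04000, so n_i ≈ 5.00.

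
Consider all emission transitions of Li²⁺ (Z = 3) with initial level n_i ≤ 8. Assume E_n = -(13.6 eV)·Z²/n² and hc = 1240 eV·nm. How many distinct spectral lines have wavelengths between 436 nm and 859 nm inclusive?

4

Enumerate all n_i → n_f pairs with 1 ≤ n_f < n_i ≤ 8 and compute λ = 1240 / [13.6·9·(1/n_f² − 1/n_i²)].
Lines falling in [436, 859] nm: 5→4 (450.3 nm), 7→5 (517.1 nm), 6→5 (828.9 nm), 8→6 (833.6 nm).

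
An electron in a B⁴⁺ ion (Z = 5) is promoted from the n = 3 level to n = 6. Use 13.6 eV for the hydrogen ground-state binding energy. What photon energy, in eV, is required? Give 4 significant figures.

The Bohr energies scale as Z², so for Z = 5: E_n = −340.0/n² eV.
E_6 = −340.0/36 = −9.444 eV and E_3 = −340.0/9 = −37.78 eV.
The photon energy is |E_6 − E_3| = 28.33 eV.

28.33 eV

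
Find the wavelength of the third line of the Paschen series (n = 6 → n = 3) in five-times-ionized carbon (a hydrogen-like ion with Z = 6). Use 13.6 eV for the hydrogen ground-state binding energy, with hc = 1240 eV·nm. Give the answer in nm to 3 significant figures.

The Paschen series terminates on n_f = 3; the third line has n_i = 3+3 = 6.
ΔE = 489.6 × (1/3² − 1/6²) = 40.80 eV.
λ = 1240 / 40.80 = 30.4 nm.

30.4 nm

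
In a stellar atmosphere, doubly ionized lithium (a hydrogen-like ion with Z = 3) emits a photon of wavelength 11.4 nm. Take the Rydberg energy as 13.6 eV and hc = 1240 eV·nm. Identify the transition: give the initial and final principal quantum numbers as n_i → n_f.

n_i = 3, n_f = 1

The photon energy is ΔE = hc/λ = 1240 / 11.4 = 108.8 eV.
With Z = 3, ΔE = 122.4 × (1/n_f² − 1/n_i²), so 1/n_f² − 1/n_i² = 0.8887.
Trying n_f = 1 gives 1/n_i² = 0.1113, i.e. n_i ≈ 3; this pair matches.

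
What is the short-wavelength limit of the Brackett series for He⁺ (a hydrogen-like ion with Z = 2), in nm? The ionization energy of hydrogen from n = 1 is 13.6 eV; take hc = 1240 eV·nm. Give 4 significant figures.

The Brackett series has lower level n_f = 4; the series limit corresponds to n_i → ∞.
ΔE_max = 13.6 × 4 / 4² = 3.400 eV.
λ_min = 1240 / 3.400 = 364.7 nm.

364.7 nm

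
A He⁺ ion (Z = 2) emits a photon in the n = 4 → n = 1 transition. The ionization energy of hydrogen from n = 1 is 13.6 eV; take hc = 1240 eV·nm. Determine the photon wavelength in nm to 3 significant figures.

For Z = 2 the level energies scale as Z², so the effective Rydberg energy is 13.6 × 4 = 54.40 eV.
ΔE = 54.40 × (1/1² − 1/4²) = 54.40 × 0.9375 = 51.00 eV.
λ = hc/ΔE = 1240 / 51.00 = 24.3 nm.

24.3 nm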